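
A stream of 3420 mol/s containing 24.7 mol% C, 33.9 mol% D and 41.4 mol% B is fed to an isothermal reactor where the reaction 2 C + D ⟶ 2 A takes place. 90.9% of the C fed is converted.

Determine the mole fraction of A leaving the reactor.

C reacted = 0.909 × 844.7 = 767.9 mol/s; ν_C = −2, so ξ = 767.9/2 = 383.9 mol/s.
Outlet amounts (n = n₀ + ν ξ):
  C: 844.7 − 2(383.9) = 76.87
  D: 1159 − 1(383.9) = 775.4
  A: 0 + 2(383.9) = 767.9
  B: 1416 (inert)
Total out = 3036 mol/s; y_A = 767.9 / 3036 = 0.2529.

0.253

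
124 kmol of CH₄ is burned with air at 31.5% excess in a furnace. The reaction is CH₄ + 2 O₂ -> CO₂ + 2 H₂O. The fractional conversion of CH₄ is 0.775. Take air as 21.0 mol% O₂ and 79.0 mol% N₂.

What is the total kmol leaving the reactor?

1680 kmol

Stoichiometric O₂ = 2 × 124 = 248 kmol; O₂ fed = 248 × 1.315 = 326.1 kmol.
N₂ fed = 326.1 × 79/21 = 1227 kmol.
Fuel reacted = 0.775 × 124 → ξ = 96.1 kmol.
Outlet (n = n₀ + ν ξ):
  CH₄: 124 − 1(96.1) = 27.9
  O₂: 326.1 − 2(96.1) = 133.9
  N₂: 1227 (inert)
  CO₂: 0 + 1(96.1) = 96.1
  H₂O: 0 + 2(96.1) = 192.2
Total out = 27.9 + 133.9 + 1227 + 96.1 + 192.2 = 1677 kmol.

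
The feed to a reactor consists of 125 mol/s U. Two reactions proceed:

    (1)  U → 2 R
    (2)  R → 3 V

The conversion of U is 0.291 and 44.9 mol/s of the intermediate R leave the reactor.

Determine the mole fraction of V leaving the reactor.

0.385

Conversion of U: U consumed = 1ξ₁ = 0.291 × 125 → ξ₁ = 36.38 mol/s.
R balance: n_R = 0 + 2ξ₁ − 1ξ₂ = 44.9 → ξ₂ = (2·36.38 − 44.9)/1 = 27.85 mol/s.
Outlet amounts (n = n₀ + Σ ν·ξ):
  U: 125 − 1(36.38) = 88.62
  R: 0 + 2(36.38) − 1(27.85) = 44.9
  V: 0 + 3(27.85) = 83.55
Total out = 217.1 mol/s; y_V = 83.55 / 217.1 = 0.3849.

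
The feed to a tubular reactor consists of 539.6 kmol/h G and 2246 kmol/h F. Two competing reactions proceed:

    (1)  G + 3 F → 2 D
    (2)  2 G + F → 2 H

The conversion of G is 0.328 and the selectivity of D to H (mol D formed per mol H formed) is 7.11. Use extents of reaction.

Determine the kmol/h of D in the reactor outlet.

Conversion of G: G consumed = 0.328 × 539.6 = 177 kmol/h = 1ξ₁ + 2ξ₂.
Selectivity: 2ξ₁ / (2ξ₂) = 7.11 → ξ₁ = 7.11 ξ₂.
Substitute: (1·7.11 + 2) ξ₂ = 177 → ξ₂ = 19.43 kmol/h, ξ₁ = 138.1 kmol/h.
Outlet amounts (n = n₀ + Σ ν·ξ):
  G: 539.6 − 1(138.1) − 2(19.43) = 362.6
  F: 2246 − 3(138.1) − 1(19.43) = 1812
  D: 0 + 2(138.1) = 276.3
  H: 0 + 2(19.43) = 38.86

276 kmol/h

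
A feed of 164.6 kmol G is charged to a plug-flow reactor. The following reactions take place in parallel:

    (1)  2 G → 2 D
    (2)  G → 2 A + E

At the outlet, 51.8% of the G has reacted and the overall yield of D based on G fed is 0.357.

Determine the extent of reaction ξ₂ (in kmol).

ξ₂ = 26.5 kmol

Yield of D: 2ξ₁ / 164.6 = 0.357 → ξ₁ = 29.38 kmol.
Conversion of G: 2ξ₁ + 1ξ₂ = 0.518 × 164.6 = 85.26 → ξ₂ = 26.5 kmol.
Outlet amounts (n = n₀ + Σ ν·ξ):
  G: 164.6 − 2(29.38) − 1(26.5) = 79.34
  D: 0 + 2(29.38) = 58.76
  A: 0 + 2(26.5) = 53
  E: 0 + 1(26.5) = 26.5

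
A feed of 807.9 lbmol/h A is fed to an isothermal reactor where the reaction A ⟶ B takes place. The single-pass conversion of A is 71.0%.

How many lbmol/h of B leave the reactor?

A reacted = 0.71 × 807.9 = 573.6 lbmol/h; ν_A = −1, so ξ = 573.6/1 = 573.6 lbmol/h.
Outlet amounts (n = n₀ + ν ξ):
  A: 807.9 − 1(573.6) = 234.3
  B: 0 + 1(573.6) = 573.6

574 lbmol/h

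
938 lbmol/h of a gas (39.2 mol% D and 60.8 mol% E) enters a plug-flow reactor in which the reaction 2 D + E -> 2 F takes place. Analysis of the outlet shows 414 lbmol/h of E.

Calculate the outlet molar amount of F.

For E: n = n₀ − 1ξ → 414 = 570.3 − 1ξ, giving ξ = 156.3 lbmol/h.
Outlet amounts (n = n₀ + ν ξ):
  D: 367.7 − 2(156.3) = 55.09
  E: 570.3 − 1(156.3) = 414
  F: 0 + 2(156.3) = 312.6

313 lbmol/h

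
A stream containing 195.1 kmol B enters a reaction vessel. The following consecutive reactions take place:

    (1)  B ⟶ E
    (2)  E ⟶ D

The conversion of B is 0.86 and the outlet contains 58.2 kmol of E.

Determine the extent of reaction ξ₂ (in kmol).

Conversion of B: B consumed = 1ξ₁ = 0.86 × 195.1 → ξ₁ = 167.8 kmol.
E balance: n_E = 0 + 1ξ₁ − 1ξ₂ = 58.2 → ξ₂ = (1·167.8 − 58.2)/1 = 109.6 kmol.
Outlet amounts (n = n₀ + Σ ν·ξ):
  B: 195.1 − 1(167.8) = 27.31
  E: 0 + 1(167.8) − 1(109.6) = 58.2
  D: 0 + 1(109.6) = 109.6

ξ₂ = 110 kmol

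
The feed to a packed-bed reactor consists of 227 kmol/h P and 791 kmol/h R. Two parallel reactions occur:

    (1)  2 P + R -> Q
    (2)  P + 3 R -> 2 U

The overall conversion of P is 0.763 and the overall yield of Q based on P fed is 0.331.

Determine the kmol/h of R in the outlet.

Yield of Q: 1ξ₁ / 227 = 0.331 → ξ₁ = 75.14 kmol/h.
Conversion of P: 2ξ₁ + 1ξ₂ = 0.763 × 227 = 173.2 → ξ₂ = 22.93 kmol/h.
Outlet amounts (n = n₀ + Σ ν·ξ):
  P: 227 − 2(75.14) − 1(22.93) = 53.8
  R: 791 − 1(75.14) − 3(22.93) = 647.1
  Q: 0 + 1(75.14) = 75.14
  U: 0 + 2(22.93) = 45.85

647 kmol/h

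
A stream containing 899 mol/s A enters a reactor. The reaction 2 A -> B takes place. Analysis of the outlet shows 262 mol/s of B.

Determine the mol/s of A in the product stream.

375 mol/s

For B: n = n₀ + 1ξ → 262 = 0 + 1ξ, giving ξ = 262 mol/s.
Outlet amounts (n = n₀ + ν ξ):
  A: 899 − 2(262) = 375
  B: 0 + 1(262) = 262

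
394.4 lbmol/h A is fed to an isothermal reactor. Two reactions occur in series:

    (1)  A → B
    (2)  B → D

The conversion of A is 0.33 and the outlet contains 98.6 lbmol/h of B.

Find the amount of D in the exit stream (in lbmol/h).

31.6 lbmol/h

Conversion of A: A consumed = 1ξ₁ = 0.33 × 394.4 → ξ₁ = 130.2 lbmol/h.
B balance: n_B = 0 + 1ξ₁ − 1ξ₂ = 98.6 → ξ₂ = (1·130.2 − 98.6)/1 = 31.55 lbmol/h.
Outlet amounts (n = n₀ + Σ ν·ξ):
  A: 394.4 − 1(130.2) = 264.2
  B: 0 + 1(130.2) − 1(31.55) = 98.6
  D: 0 + 1(31.55) = 31.55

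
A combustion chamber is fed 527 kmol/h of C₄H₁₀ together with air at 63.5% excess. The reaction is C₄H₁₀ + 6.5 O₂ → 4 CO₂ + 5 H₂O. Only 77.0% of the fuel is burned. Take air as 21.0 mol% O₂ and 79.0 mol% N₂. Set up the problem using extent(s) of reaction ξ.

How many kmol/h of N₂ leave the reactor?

21100 kmol/h

Stoichiometric O₂ = 6.5 × 527 = 3426 kmol/h; O₂ fed = 3426 × 1.635 = 5601 kmol/h.
N₂ fed = 5601 × 79/21 = 21070 kmol/h.
Fuel reacted = 0.77 × 527 → ξ = 405.8 kmol/h.
Outlet (n = n₀ + ν ξ):
  C₄H₁₀: 527 − 1(405.8) = 121.2
  O₂: 5601 − 6.5(405.8) = 2963
  N₂: 21070 (inert)
  CO₂: 0 + 4(405.8) = 1623
  H₂O: 0 + 5(405.8) = 2029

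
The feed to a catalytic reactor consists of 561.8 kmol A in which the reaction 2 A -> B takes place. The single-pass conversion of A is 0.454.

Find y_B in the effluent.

A reacted = 0.454 × 561.8 = 255.1 kmol; ν_A = −2, so ξ = 255.1/2 = 127.5 kmol.
Outlet amounts (n = n₀ + ν ξ):
  A: 561.8 − 2(127.5) = 306.7
  B: 0 + 1(127.5) = 127.5
Total out = 434.3 kmol; y_B = 127.5 / 434.3 = 0.2937.

0.294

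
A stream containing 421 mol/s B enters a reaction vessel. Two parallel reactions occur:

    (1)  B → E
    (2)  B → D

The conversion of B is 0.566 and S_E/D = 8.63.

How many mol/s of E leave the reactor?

214 mol/s

Conversion of B: B consumed = 0.566 × 421 = 238.3 mol/s = 1ξ₁ + 1ξ₂.
Selectivity: 1ξ₁ / (1ξ₂) = 8.63 → ξ₁ = 8.63 ξ₂.
Substitute: (1·8.63 + 1) ξ₂ = 238.3 → ξ₂ = 24.74 mol/s, ξ₁ = 213.5 mol/s.
Outlet amounts (n = n₀ + Σ ν·ξ):
  B: 421 − 1(213.5) − 1(24.74) = 182.7
  E: 0 + 1(213.5) = 213.5
  D: 0 + 1(24.74) = 24.74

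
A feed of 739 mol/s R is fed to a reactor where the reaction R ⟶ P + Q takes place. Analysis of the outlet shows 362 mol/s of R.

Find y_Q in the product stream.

For R: n = n₀ − 1ξ → 362 = 739 − 1ξ, giving ξ = 377 mol/s.
Outlet amounts (n = n₀ + ν ξ):
  R: 739 − 1(377) = 362
  P: 0 + 1(377) = 377
  Q: 0 + 1(377) = 377
Total out = 1116 mol/s; y_Q = 377 / 1116 = 0.3378.

0.338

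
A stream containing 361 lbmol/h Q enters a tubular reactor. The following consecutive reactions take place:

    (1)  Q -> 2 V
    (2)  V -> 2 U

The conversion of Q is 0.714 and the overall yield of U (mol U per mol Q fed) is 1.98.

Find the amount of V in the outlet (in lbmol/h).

Conversion of Q: Q consumed = 1ξ₁ = 0.714 × 361 → ξ₁ = 257.8 lbmol/h.
Yield of U: 2ξ₂ / 361 = 1.98 → ξ₂ = 357.4 lbmol/h.
Outlet amounts (n = n₀ + Σ ν·ξ):
  Q: 361 − 1(257.8) = 103.2
  V: 0 + 2(257.8) − 1(357.4) = 158.1
  U: 0 + 2(357.4) = 714.8

158 lbmol/h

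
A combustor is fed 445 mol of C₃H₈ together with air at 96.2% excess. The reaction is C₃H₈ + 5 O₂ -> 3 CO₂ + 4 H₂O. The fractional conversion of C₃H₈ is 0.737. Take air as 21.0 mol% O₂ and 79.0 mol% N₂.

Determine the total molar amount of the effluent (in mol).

21600 mol

Stoichiometric O₂ = 5 × 445 = 2225 mol; O₂ fed = 2225 × 1.962 = 4365 mol.
N₂ fed = 4365 × 79/21 = 16420 mol.
Fuel reacted = 0.737 × 445 → ξ = 328 mol.
Outlet (n = n₀ + ν ξ):
  C₃H₈: 445 − 1(328) = 117
  O₂: 4365 − 5(328) = 2726
  N₂: 16420 (inert)
  CO₂: 0 + 3(328) = 983.9
  H₂O: 0 + 4(328) = 1312
Total out = 117 + 2726 + 16420 + 983.9 + 1312 = 21560 mol.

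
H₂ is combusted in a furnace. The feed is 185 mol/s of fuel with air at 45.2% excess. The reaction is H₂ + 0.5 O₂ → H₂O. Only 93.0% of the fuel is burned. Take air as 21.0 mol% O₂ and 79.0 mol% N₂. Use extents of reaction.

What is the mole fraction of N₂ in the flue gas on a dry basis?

Stoichiometric O₂ = 0.5 × 185 = 92.5 mol/s; O₂ fed = 92.5 × 1.452 = 134.3 mol/s.
N₂ fed = 134.3 × 79/21 = 505.3 mol/s.
Fuel reacted = 0.93 × 185 → ξ = 172.1 mol/s.
Outlet (n = n₀ + ν ξ):
  H₂: 185 − 1(172.1) = 12.95
  O₂: 134.3 − 0.5(172.1) = 48.28
  N₂: 505.3 (inert)
  H₂O: 0 + 1(172.1) = 172.1
Dry total = 566.5 mol/s; y_N₂ (dry) = 505.3 / 566.5 = 0.8919.

0.892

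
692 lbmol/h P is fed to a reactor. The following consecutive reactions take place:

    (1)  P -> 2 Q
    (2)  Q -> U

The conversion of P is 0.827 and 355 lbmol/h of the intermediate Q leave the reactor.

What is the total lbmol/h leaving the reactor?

1260 lbmol/h

Conversion of P: P consumed = 1ξ₁ = 0.827 × 692 → ξ₁ = 572.3 lbmol/h.
Q balance: n_Q = 0 + 2ξ₁ − 1ξ₂ = 355 → ξ₂ = (2·572.3 − 355)/1 = 789.6 lbmol/h.
Outlet amounts (n = n₀ + Σ ν·ξ):
  P: 692 − 1(572.3) = 119.7
  Q: 0 + 2(572.3) − 1(789.6) = 355
  U: 0 + 1(789.6) = 789.6
Total out = 119.7 + 355 + 789.6 = 1264 lbmol/h.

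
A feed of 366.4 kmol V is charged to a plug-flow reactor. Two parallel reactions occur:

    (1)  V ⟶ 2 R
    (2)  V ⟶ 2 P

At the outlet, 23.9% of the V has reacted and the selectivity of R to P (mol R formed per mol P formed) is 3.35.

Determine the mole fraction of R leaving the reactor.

0.297

Conversion of V: V consumed = 0.239 × 366.4 = 87.57 kmol = 1ξ₁ + 1ξ₂.
Selectivity: 2ξ₁ / (2ξ₂) = 3.35 → ξ₁ = 3.35 ξ₂.
Substitute: (1·3.35 + 1) ξ₂ = 87.57 → ξ₂ = 20.13 kmol, ξ₁ = 67.44 kmol.
Outlet amounts (n = n₀ + Σ ν·ξ):
  V: 366.4 − 1(67.44) − 1(20.13) = 278.8
  R: 0 + 2(67.44) = 134.9
  P: 0 + 2(20.13) = 40.26
Total out = 454 kmol; y_R = 134.9 / 454 = 0.2971.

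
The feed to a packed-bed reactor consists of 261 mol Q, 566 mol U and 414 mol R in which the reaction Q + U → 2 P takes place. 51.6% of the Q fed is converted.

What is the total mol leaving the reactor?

1240 mol

Q reacted = 0.516 × 261 = 134.7 mol; ν_Q = −1, so ξ = 134.7/1 = 134.7 mol.
Outlet amounts (n = n₀ + ν ξ):
  Q: 261 − 1(134.7) = 126.3
  U: 566 − 1(134.7) = 431.3
  P: 0 + 2(134.7) = 269.4
  R: 414 (inert)
Total out = 126.3 + 431.3 + 269.4 + 414 = 1241 mol.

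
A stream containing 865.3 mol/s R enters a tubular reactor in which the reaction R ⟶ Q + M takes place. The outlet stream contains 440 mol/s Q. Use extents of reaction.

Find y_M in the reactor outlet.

0.337

For Q: n = n₀ + 1ξ → 440 = 0 + 1ξ, giving ξ = 440 mol/s.
Outlet amounts (n = n₀ + ν ξ):
  R: 865.3 − 1(440) = 425.3
  Q: 0 + 1(440) = 440
  M: 0 + 1(440) = 440
Total out = 1305 mol/s; y_M = 440 / 1305 = 0.3371.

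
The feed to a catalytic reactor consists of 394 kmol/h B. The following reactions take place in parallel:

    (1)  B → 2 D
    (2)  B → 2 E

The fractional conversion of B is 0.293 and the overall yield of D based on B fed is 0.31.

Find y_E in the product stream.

0.213

Yield of D: 2ξ₁ / 394 = 0.31 → ξ₁ = 61.07 kmol/h.
Conversion of B: 1ξ₁ + 1ξ₂ = 0.293 × 394 = 115.4 → ξ₂ = 54.37 kmol/h.
Outlet amounts (n = n₀ + Σ ν·ξ):
  B: 394 − 1(61.07) − 1(54.37) = 278.6
  D: 0 + 2(61.07) = 122.1
  E: 0 + 2(54.37) = 108.7
Total out = 509.4 kmol/h; y_E = 108.7 / 509.4 = 0.2135.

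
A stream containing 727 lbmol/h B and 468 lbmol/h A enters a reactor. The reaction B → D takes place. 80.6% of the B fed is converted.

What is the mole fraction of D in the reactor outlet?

0.49

B reacted = 0.806 × 727 = 586 lbmol/h; ν_B = −1, so ξ = 586/1 = 586 lbmol/h.
Outlet amounts (n = n₀ + ν ξ):
  B: 727 − 1(586) = 141
  D: 0 + 1(586) = 586
  A: 468 (inert)
Total out = 1195 lbmol/h; y_D = 586 / 1195 = 0.4903.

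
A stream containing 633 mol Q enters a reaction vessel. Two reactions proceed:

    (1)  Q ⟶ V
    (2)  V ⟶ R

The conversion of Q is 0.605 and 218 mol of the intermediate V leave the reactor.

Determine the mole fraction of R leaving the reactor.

0.261

Conversion of Q: Q consumed = 1ξ₁ = 0.605 × 633 → ξ₁ = 383 mol.
V balance: n_V = 0 + 1ξ₁ − 1ξ₂ = 218 → ξ₂ = (1·383 − 218)/1 = 165 mol.
Outlet amounts (n = n₀ + Σ ν·ξ):
  Q: 633 − 1(383) = 250
  V: 0 + 1(383) − 1(165) = 218
  R: 0 + 1(165) = 165
Total out = 633 mol; y_R = 165 / 633 = 0.2606.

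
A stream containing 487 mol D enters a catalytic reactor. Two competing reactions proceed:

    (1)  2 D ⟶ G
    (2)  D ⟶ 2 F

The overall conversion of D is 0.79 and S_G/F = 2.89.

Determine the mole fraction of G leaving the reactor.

Conversion of D: D consumed = 0.79 × 487 = 384.7 mol = 2ξ₁ + 1ξ₂.
Selectivity: 1ξ₁ / (2ξ₂) = 2.89 → ξ₁ = 5.78 ξ₂.
Substitute: (2·5.78 + 1) ξ₂ = 384.7 → ξ₂ = 30.63 mol, ξ₁ = 177 mol.
Outlet amounts (n = n₀ + Σ ν·ξ):
  D: 487 − 2(177) − 1(30.63) = 102.3
  G: 0 + 1(177) = 177
  F: 0 + 2(30.63) = 61.26
Total out = 340.6 mol; y_G = 177 / 340.6 = 0.5198.

0.52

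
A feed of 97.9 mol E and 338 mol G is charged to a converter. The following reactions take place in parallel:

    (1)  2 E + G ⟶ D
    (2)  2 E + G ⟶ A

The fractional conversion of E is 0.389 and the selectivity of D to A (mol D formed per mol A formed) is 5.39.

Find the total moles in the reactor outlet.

398 mol

Conversion of E: E consumed = 0.389 × 97.9 = 38.08 mol = 2ξ₁ + 2ξ₂.
Selectivity: 1ξ₁ / (1ξ₂) = 5.39 → ξ₁ = 5.39 ξ₂.
Substitute: (2·5.39 + 2) ξ₂ = 38.08 → ξ₂ = 2.98 mol, ξ₁ = 16.06 mol.
Outlet amounts (n = n₀ + Σ ν·ξ):
  E: 97.9 − 2(16.06) − 2(2.98) = 59.82
  G: 338 − 1(16.06) − 1(2.98) = 319
  D: 0 + 1(16.06) = 16.06
  A: 0 + 1(2.98) = 2.98
Total out = 59.82 + 319 + 16.06 + 2.98 = 397.8 mol.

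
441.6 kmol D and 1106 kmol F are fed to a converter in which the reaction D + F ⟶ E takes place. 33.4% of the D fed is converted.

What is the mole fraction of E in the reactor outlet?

D reacted = 0.334 × 441.6 = 147.5 kmol; ν_D = −1, so ξ = 147.5/1 = 147.5 kmol.
Outlet amounts (n = n₀ + ν ξ):
  D: 441.6 − 1(147.5) = 294.1
  F: 1106 − 1(147.5) = 958.5
  E: 0 + 1(147.5) = 147.5
Total out = 1400 kmol; y_E = 147.5 / 1400 = 0.1053.

0.105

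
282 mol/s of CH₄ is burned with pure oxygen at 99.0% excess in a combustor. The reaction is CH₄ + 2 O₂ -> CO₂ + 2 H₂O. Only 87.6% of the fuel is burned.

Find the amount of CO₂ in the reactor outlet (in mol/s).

247 mol/s

Stoichiometric O₂ = 2 × 282 = 564 mol/s; O₂ fed = 564 × 1.990 = 1122 mol/s.
Fuel reacted = 0.876 × 282 → ξ = 247 mol/s.
Outlet (n = n₀ + ν ξ):
  CH₄: 282 − 1(247) = 34.97
  O₂: 1122 − 2(247) = 628.3
  CO₂: 0 + 1(247) = 247
  H₂O: 0 + 2(247) = 494.1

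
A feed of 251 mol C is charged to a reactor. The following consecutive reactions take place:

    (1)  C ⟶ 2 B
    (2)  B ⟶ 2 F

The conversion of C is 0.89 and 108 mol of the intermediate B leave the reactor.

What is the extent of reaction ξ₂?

ξ₂ = 339 mol

Conversion of C: C consumed = 1ξ₁ = 0.89 × 251 → ξ₁ = 223.4 mol.
B balance: n_B = 0 + 2ξ₁ − 1ξ₂ = 108 → ξ₂ = (2·223.4 − 108)/1 = 338.8 mol.
Outlet amounts (n = n₀ + Σ ν·ξ):
  C: 251 − 1(223.4) = 27.61
  B: 0 + 2(223.4) − 1(338.8) = 108
  F: 0 + 2(338.8) = 677.6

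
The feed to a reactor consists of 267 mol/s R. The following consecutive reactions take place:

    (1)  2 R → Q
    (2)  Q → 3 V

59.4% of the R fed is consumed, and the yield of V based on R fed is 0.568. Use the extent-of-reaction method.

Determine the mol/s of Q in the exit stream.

28.7 mol/s

Conversion of R: R consumed = 2ξ₁ = 0.594 × 267 → ξ₁ = 79.3 mol/s.
Yield of V: 3ξ₂ / 267 = 0.568 → ξ₂ = 50.55 mol/s.
Outlet amounts (n = n₀ + Σ ν·ξ):
  R: 267 − 2(79.3) = 108.4
  Q: 0 + 1(79.3) − 1(50.55) = 28.75
  V: 0 + 3(50.55) = 151.7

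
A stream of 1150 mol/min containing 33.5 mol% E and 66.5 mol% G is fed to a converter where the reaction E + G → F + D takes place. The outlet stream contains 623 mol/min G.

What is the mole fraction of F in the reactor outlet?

0.123

For G: n = n₀ − 1ξ → 623 = 764.8 − 1ξ, giving ξ = 141.8 mol/min.
Outlet amounts (n = n₀ + ν ξ):
  E: 385.2 − 1(141.8) = 243.5
  G: 764.8 − 1(141.8) = 623
  F: 0 + 1(141.8) = 141.8
  D: 0 + 1(141.8) = 141.8
Total out = 1150 mol/min; y_F = 141.8 / 1150 = 0.1233.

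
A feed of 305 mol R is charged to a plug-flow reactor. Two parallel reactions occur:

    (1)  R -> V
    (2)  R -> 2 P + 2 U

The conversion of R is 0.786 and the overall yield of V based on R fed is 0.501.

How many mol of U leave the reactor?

174 mol

Yield of V: 1ξ₁ / 305 = 0.501 → ξ₁ = 152.8 mol.
Conversion of R: 1ξ₁ + 1ξ₂ = 0.786 × 305 = 239.7 → ξ₂ = 86.93 mol.
Outlet amounts (n = n₀ + Σ ν·ξ):
  R: 305 − 1(152.8) − 1(86.93) = 65.27
  V: 0 + 1(152.8) = 152.8
  P: 0 + 2(86.93) = 173.9
  U: 0 + 2(86.93) = 173.9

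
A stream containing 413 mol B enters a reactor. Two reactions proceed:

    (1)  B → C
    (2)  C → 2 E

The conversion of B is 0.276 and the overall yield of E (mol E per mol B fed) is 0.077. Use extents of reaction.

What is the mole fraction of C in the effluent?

0.229

Conversion of B: B consumed = 1ξ₁ = 0.276 × 413 → ξ₁ = 114 mol.
Yield of E: 2ξ₂ / 413 = 0.077 → ξ₂ = 15.9 mol.
Outlet amounts (n = n₀ + Σ ν·ξ):
  B: 413 − 1(114) = 299
  C: 0 + 1(114) − 1(15.9) = 98.09
  E: 0 + 2(15.9) = 31.8
Total out = 428.9 mol; y_C = 98.09 / 428.9 = 0.2287.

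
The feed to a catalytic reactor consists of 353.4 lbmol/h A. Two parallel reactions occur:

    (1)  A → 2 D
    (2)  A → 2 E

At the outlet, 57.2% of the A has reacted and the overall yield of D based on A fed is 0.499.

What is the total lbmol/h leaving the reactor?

Yield of D: 2ξ₁ / 353.4 = 0.499 → ξ₁ = 88.17 lbmol/h.
Conversion of A: 1ξ₁ + 1ξ₂ = 0.572 × 353.4 = 202.1 → ξ₂ = 114 lbmol/h.
Outlet amounts (n = n₀ + Σ ν·ξ):
  A: 353.4 − 1(88.17) − 1(114) = 151.3
  D: 0 + 2(88.17) = 176.3
  E: 0 + 2(114) = 227.9
Total out = 151.3 + 176.3 + 227.9 = 555.5 lbmol/h.

556 lbmol/h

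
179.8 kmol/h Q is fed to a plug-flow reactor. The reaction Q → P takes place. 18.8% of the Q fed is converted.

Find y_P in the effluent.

0.188

Q reacted = 0.188 × 179.8 = 33.8 kmol/h; ν_Q = −1, so ξ = 33.8/1 = 33.8 kmol/h.
Outlet amounts (n = n₀ + ν ξ):
  Q: 179.8 − 1(33.8) = 146
  P: 0 + 1(33.8) = 33.8
Total out = 179.8 kmol/h; y_P = 33.8 / 179.8 = 0.188.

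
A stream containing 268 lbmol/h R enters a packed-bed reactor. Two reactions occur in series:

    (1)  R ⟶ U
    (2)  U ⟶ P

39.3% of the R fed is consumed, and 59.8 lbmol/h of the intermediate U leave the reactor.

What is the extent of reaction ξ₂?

Conversion of R: R consumed = 1ξ₁ = 0.393 × 268 → ξ₁ = 105.3 lbmol/h.
U balance: n_U = 0 + 1ξ₁ − 1ξ₂ = 59.8 → ξ₂ = (1·105.3 − 59.8)/1 = 45.52 lbmol/h.
Outlet amounts (n = n₀ + Σ ν·ξ):
  R: 268 − 1(105.3) = 162.7
  U: 0 + 1(105.3) − 1(45.52) = 59.8
  P: 0 + 1(45.52) = 45.52

ξ₂ = 45.5 lbmol/h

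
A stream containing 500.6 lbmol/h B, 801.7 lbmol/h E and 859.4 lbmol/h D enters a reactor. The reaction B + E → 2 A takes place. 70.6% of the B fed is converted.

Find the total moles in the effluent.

B reacted = 0.706 × 500.6 = 353.4 lbmol/h; ν_B = −1, so ξ = 353.4/1 = 353.4 lbmol/h.
Outlet amounts (n = n₀ + ν ξ):
  B: 500.6 − 1(353.4) = 147.2
  E: 801.7 − 1(353.4) = 448.3
  A: 0 + 2(353.4) = 706.8
  D: 859.4 (inert)
Total out = 147.2 + 448.3 + 706.8 + 859.4 = 2162 lbmol/h.

2160 lbmol/h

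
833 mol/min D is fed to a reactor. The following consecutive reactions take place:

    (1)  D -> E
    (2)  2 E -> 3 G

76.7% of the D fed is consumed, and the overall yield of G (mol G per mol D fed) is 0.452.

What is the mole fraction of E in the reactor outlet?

0.405

Conversion of D: D consumed = 1ξ₁ = 0.767 × 833 → ξ₁ = 638.9 mol/min.
Yield of G: 3ξ₂ / 833 = 0.452 → ξ₂ = 125.5 mol/min.
Outlet amounts (n = n₀ + Σ ν·ξ):
  D: 833 − 1(638.9) = 194.1
  E: 0 + 1(638.9) − 2(125.5) = 387.9
  G: 0 + 3(125.5) = 376.5
Total out = 958.5 mol/min; y_E = 387.9 / 958.5 = 0.4047.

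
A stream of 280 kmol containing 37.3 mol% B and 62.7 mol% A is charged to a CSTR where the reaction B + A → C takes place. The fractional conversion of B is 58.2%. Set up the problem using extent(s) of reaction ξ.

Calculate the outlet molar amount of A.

B reacted = 0.582 × 104.4 = 60.78 kmol; ν_B = −1, so ξ = 60.78/1 = 60.78 kmol.
Outlet amounts (n = n₀ + ν ξ):
  B: 104.4 − 1(60.78) = 43.66
  A: 175.6 − 1(60.78) = 114.8
  C: 0 + 1(60.78) = 60.78

115 kmol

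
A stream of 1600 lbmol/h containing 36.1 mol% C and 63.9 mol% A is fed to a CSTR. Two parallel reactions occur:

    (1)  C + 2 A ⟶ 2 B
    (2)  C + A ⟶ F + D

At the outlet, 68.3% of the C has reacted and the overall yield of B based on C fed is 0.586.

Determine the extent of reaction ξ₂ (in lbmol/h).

ξ₂ = 225 lbmol/h

Yield of B: 2ξ₁ / 577.6 = 0.586 → ξ₁ = 169.2 lbmol/h.
Conversion of C: 1ξ₁ + 1ξ₂ = 0.683 × 577.6 = 394.5 → ξ₂ = 225.3 lbmol/h.
Outlet amounts (n = n₀ + Σ ν·ξ):
  C: 577.6 − 1(169.2) − 1(225.3) = 183.1
  A: 1022 − 2(169.2) − 1(225.3) = 458.7
  B: 0 + 2(169.2) = 338.5
  F: 0 + 1(225.3) = 225.3
  D: 0 + 1(225.3) = 225.3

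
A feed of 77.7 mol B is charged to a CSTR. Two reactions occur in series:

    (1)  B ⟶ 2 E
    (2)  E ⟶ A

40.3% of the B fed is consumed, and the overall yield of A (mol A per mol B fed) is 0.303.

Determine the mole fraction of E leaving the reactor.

0.359

Conversion of B: B consumed = 1ξ₁ = 0.403 × 77.7 → ξ₁ = 31.31 mol.
Yield of A: 1ξ₂ / 77.7 = 0.303 → ξ₂ = 23.54 mol.
Outlet amounts (n = n₀ + Σ ν·ξ):
  B: 77.7 − 1(31.31) = 46.39
  E: 0 + 2(31.31) − 1(23.54) = 39.08
  A: 0 + 1(23.54) = 23.54
Total out = 109 mol; y_E = 39.08 / 109 = 0.3585.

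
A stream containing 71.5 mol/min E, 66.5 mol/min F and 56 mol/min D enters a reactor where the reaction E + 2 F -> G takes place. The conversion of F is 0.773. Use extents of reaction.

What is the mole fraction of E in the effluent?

0.321

F reacted = 0.773 × 66.5 = 51.4 mol/min; ν_F = −2, so ξ = 51.4/2 = 25.7 mol/min.
Outlet amounts (n = n₀ + ν ξ):
  E: 71.5 − 1(25.7) = 45.8
  F: 66.5 − 2(25.7) = 15.1
  G: 0 + 1(25.7) = 25.7
  D: 56 (inert)
Total out = 142.6 mol/min; y_E = 45.8 / 142.6 = 0.3212.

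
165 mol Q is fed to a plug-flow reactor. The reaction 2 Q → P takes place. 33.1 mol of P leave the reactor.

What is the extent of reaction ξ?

For P: n = n₀ + 1ξ → 33.1 = 0 + 1ξ, giving ξ = 33.1 mol.
Outlet amounts (n = n₀ + ν ξ):
  Q: 165 − 2(33.1) = 98.8
  P: 0 + 1(33.1) = 33.1

ξ = 33.1 mol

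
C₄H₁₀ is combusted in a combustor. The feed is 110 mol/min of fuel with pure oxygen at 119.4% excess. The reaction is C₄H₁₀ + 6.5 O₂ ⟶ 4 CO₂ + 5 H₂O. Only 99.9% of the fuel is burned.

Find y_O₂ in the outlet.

Stoichiometric O₂ = 6.5 × 110 = 715 mol/min; O₂ fed = 715 × 2.194 = 1569 mol/min.
Fuel reacted = 0.999 × 110 → ξ = 109.9 mol/min.
Outlet (n = n₀ + ν ξ):
  C₄H₁₀: 110 − 1(109.9) = 0.11
  O₂: 1569 − 6.5(109.9) = 854.4
  CO₂: 0 + 4(109.9) = 439.6
  H₂O: 0 + 5(109.9) = 549.5
Total out = 1844 mol/min; y_O₂ = 854.4 / 1844 = 0.4635.

0.463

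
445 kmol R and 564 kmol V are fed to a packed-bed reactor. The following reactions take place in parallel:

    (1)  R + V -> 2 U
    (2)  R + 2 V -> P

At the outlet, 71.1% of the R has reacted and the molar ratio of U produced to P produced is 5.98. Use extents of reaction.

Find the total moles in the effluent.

850 kmol

Conversion of R: R consumed = 0.711 × 445 = 316.4 kmol = 1ξ₁ + 1ξ₂.
Selectivity: 2ξ₁ / (1ξ₂) = 5.98 → ξ₁ = 2.99 ξ₂.
Substitute: (1·2.99 + 1) ξ₂ = 316.4 → ξ₂ = 79.3 kmol, ξ₁ = 237.1 kmol.
Outlet amounts (n = n₀ + Σ ν·ξ):
  R: 445 − 1(237.1) − 1(79.3) = 128.6
  V: 564 − 1(237.1) − 2(79.3) = 168.3
  U: 0 + 2(237.1) = 474.2
  P: 0 + 1(79.3) = 79.3
Total out = 128.6 + 168.3 + 474.2 + 79.3 = 850.4 kmol.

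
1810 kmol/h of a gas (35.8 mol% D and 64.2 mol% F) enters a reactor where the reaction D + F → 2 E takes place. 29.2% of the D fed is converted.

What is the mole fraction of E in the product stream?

D reacted = 0.292 × 648 = 189.2 kmol/h; ν_D = −1, so ξ = 189.2/1 = 189.2 kmol/h.
Outlet amounts (n = n₀ + ν ξ):
  D: 648 − 1(189.2) = 458.8
  F: 1162 − 1(189.2) = 972.8
  E: 0 + 2(189.2) = 378.4
Total out = 1810 kmol/h; y_E = 378.4 / 1810 = 0.2091.

0.209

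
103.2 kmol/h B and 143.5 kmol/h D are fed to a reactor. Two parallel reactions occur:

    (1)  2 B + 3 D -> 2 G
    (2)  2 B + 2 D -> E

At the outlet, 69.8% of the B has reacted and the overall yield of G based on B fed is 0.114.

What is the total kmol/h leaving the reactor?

Yield of G: 2ξ₁ / 103.2 = 0.114 → ξ₁ = 5.882 kmol/h.
Conversion of B: 2ξ₁ + 2ξ₂ = 0.698 × 103.2 = 72.03 → ξ₂ = 30.13 kmol/h.
Outlet amounts (n = n₀ + Σ ν·ξ):
  B: 103.2 − 2(5.882) − 2(30.13) = 31.17
  D: 143.5 − 3(5.882) − 2(30.13) = 65.58
  G: 0 + 2(5.882) = 11.76
  E: 0 + 1(30.13) = 30.13
Total out = 31.17 + 65.58 + 11.76 + 30.13 = 138.6 kmol/h.

139 kmol/h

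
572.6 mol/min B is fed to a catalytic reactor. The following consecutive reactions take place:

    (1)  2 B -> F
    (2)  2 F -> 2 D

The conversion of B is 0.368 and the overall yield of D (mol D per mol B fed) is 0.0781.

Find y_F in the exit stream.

Conversion of B: B consumed = 2ξ₁ = 0.368 × 572.6 → ξ₁ = 105.4 mol/min.
Yield of D: 2ξ₂ / 572.6 = 0.0781 → ξ₂ = 22.36 mol/min.
Outlet amounts (n = n₀ + Σ ν·ξ):
  B: 572.6 − 2(105.4) = 361.9
  F: 0 + 1(105.4) − 2(22.36) = 60.64
  D: 0 + 2(22.36) = 44.72
Total out = 467.2 mol/min; y_F = 60.64 / 467.2 = 0.1298.

0.13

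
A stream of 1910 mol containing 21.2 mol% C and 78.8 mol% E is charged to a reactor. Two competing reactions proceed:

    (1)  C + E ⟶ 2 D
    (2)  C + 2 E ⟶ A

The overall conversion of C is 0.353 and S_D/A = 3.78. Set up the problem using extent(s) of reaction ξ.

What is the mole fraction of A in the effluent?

0.0273

Conversion of C: C consumed = 0.353 × 404.9 = 142.9 mol = 1ξ₁ + 1ξ₂.
Selectivity: 2ξ₁ / (1ξ₂) = 3.78 → ξ₁ = 1.89 ξ₂.
Substitute: (1·1.89 + 1) ξ₂ = 142.9 → ξ₂ = 49.46 mol, ξ₁ = 93.48 mol.
Outlet amounts (n = n₀ + Σ ν·ξ):
  C: 404.9 − 1(93.48) − 1(49.46) = 262
  E: 1505 − 1(93.48) − 2(49.46) = 1313
  D: 0 + 2(93.48) = 187
  A: 0 + 1(49.46) = 49.46
Total out = 1811 mol; y_A = 49.46 / 1811 = 0.02731.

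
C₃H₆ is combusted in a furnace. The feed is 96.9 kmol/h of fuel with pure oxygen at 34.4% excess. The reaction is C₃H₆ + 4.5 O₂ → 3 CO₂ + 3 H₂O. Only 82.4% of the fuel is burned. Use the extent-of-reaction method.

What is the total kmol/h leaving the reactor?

723 kmol/h

Stoichiometric O₂ = 4.5 × 96.9 = 436.1 kmol/h; O₂ fed = 436.1 × 1.344 = 586.1 kmol/h.
Fuel reacted = 0.824 × 96.9 → ξ = 79.85 kmol/h.
Outlet (n = n₀ + ν ξ):
  C₃H₆: 96.9 − 1(79.85) = 17.05
  O₂: 586.1 − 4.5(79.85) = 226.7
  CO₂: 0 + 3(79.85) = 239.5
  H₂O: 0 + 3(79.85) = 239.5
Total out = 17.05 + 226.7 + 239.5 + 239.5 = 722.9 kmol/h.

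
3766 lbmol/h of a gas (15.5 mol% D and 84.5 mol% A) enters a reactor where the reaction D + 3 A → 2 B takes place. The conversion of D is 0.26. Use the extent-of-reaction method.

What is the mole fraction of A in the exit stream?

D reacted = 0.26 × 583.7 = 151.8 lbmol/h; ν_D = −1, so ξ = 151.8/1 = 151.8 lbmol/h.
Outlet amounts (n = n₀ + ν ξ):
  D: 583.7 − 1(151.8) = 432
  A: 3182 − 3(151.8) = 2727
  B: 0 + 2(151.8) = 303.5
Total out = 3462 lbmol/h; y_A = 2727 / 3462 = 0.7876.

0.788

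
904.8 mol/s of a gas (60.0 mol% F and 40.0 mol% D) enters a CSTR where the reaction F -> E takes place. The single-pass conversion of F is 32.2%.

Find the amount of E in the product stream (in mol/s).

F reacted = 0.322 × 542.9 = 174.8 mol/s; ν_F = −1, so ξ = 174.8/1 = 174.8 mol/s.
Outlet amounts (n = n₀ + ν ξ):
  F: 542.9 − 1(174.8) = 368.1
  E: 0 + 1(174.8) = 174.8
  D: 361.9 (inert)

175 mol/s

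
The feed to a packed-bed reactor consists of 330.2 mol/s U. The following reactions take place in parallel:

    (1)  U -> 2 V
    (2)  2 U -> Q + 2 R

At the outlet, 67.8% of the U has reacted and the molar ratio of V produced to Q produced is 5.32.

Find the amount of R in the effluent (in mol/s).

96.1 mol/s

Conversion of U: U consumed = 0.678 × 330.2 = 223.9 mol/s = 1ξ₁ + 2ξ₂.
Selectivity: 2ξ₁ / (1ξ₂) = 5.32 → ξ₁ = 2.66 ξ₂.
Substitute: (1·2.66 + 2) ξ₂ = 223.9 → ξ₂ = 48.04 mol/s, ξ₁ = 127.8 mol/s.
Outlet amounts (n = n₀ + Σ ν·ξ):
  U: 330.2 − 1(127.8) − 2(48.04) = 106.3
  V: 0 + 2(127.8) = 255.6
  Q: 0 + 1(48.04) = 48.04
  R: 0 + 2(48.04) = 96.08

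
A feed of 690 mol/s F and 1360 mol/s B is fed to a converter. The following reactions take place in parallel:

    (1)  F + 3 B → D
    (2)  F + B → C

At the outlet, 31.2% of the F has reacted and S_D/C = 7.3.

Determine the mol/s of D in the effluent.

Conversion of F: F consumed = 0.312 × 690 = 215.3 mol/s = 1ξ₁ + 1ξ₂.
Selectivity: 1ξ₁ / (1ξ₂) = 7.3 → ξ₁ = 7.3 ξ₂.
Substitute: (1·7.3 + 1) ξ₂ = 215.3 → ξ₂ = 25.94 mol/s, ξ₁ = 189.3 mol/s.
Outlet amounts (n = n₀ + Σ ν·ξ):
  F: 690 − 1(189.3) − 1(25.94) = 474.7
  B: 1360 − 3(189.3) − 1(25.94) = 766
  D: 0 + 1(189.3) = 189.3
  C: 0 + 1(25.94) = 25.94

189 mol/s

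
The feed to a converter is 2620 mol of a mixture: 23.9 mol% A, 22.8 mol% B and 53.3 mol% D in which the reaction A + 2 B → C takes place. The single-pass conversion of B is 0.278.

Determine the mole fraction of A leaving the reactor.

B reacted = 0.278 × 597.4 = 166.1 mol; ν_B = −2, so ξ = 166.1/2 = 83.03 mol.
Outlet amounts (n = n₀ + ν ξ):
  A: 626.2 − 1(83.03) = 543.1
  B: 597.4 − 2(83.03) = 431.3
  C: 0 + 1(83.03) = 83.03
  D: 1396 (inert)
Total out = 2454 mol; y_A = 543.1 / 2454 = 0.2213.

0.221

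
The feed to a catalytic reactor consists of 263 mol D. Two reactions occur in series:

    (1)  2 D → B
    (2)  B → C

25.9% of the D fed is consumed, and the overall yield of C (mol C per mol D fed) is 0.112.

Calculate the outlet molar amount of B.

4.6 mol

Conversion of D: D consumed = 2ξ₁ = 0.259 × 263 → ξ₁ = 34.06 mol.
Yield of C: 1ξ₂ / 263 = 0.112 → ξ₂ = 29.46 mol.
Outlet amounts (n = n₀ + Σ ν·ξ):
  D: 263 − 2(34.06) = 194.9
  B: 0 + 1(34.06) − 1(29.46) = 4.603
  C: 0 + 1(29.46) = 29.46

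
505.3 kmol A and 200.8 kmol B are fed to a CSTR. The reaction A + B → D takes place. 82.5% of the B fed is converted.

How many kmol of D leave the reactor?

166 kmol

B reacted = 0.825 × 200.8 = 165.7 kmol; ν_B = −1, so ξ = 165.7/1 = 165.7 kmol.
Outlet amounts (n = n₀ + ν ξ):
  A: 505.3 − 1(165.7) = 339.6
  B: 200.8 − 1(165.7) = 35.14
  D: 0 + 1(165.7) = 165.7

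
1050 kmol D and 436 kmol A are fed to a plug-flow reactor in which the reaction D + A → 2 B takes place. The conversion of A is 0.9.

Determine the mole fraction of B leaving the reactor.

A reacted = 0.9 × 436 = 392.4 kmol; ν_A = −1, so ξ = 392.4/1 = 392.4 kmol.
Outlet amounts (n = n₀ + ν ξ):
  D: 1050 − 1(392.4) = 657.6
  A: 436 − 1(392.4) = 43.6
  B: 0 + 2(392.4) = 784.8
Total out = 1486 kmol; y_B = 784.8 / 1486 = 0.5281.

0.528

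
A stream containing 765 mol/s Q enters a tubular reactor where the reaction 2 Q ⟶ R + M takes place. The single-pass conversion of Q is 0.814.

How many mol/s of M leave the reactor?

311 mol/s

Q reacted = 0.814 × 765 = 622.7 mol/s; ν_Q = −2, so ξ = 622.7/2 = 311.4 mol/s.
Outlet amounts (n = n₀ + ν ξ):
  Q: 765 − 2(311.4) = 142.3
  R: 0 + 1(311.4) = 311.4
  M: 0 + 1(311.4) = 311.4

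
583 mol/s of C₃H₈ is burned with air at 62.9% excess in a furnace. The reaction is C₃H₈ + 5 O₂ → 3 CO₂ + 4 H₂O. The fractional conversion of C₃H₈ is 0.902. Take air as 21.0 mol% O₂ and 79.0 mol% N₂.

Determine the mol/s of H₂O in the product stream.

2100 mol/s

Stoichiometric O₂ = 5 × 583 = 2915 mol/s; O₂ fed = 2915 × 1.629 = 4749 mol/s.
N₂ fed = 4749 × 79/21 = 17860 mol/s.
Fuel reacted = 0.902 × 583 → ξ = 525.9 mol/s.
Outlet (n = n₀ + ν ξ):
  C₃H₈: 583 − 1(525.9) = 57.13
  O₂: 4749 − 5(525.9) = 2119
  N₂: 17860 (inert)
  CO₂: 0 + 3(525.9) = 1578
  H₂O: 0 + 4(525.9) = 2103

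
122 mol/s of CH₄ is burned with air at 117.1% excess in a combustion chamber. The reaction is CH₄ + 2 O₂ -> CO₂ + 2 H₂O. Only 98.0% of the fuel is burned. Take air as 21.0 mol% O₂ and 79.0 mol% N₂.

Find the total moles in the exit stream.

2640 mol/s

Stoichiometric O₂ = 2 × 122 = 244 mol/s; O₂ fed = 244 × 2.171 = 529.7 mol/s.
N₂ fed = 529.7 × 79/21 = 1993 mol/s.
Fuel reacted = 0.98 × 122 → ξ = 119.6 mol/s.
Outlet (n = n₀ + ν ξ):
  CH₄: 122 − 1(119.6) = 2.44
  O₂: 529.7 − 2(119.6) = 290.6
  N₂: 1993 (inert)
  CO₂: 0 + 1(119.6) = 119.6
  H₂O: 0 + 2(119.6) = 239.1
Total out = 2.44 + 290.6 + 1993 + 119.6 + 239.1 = 2644 mol/s.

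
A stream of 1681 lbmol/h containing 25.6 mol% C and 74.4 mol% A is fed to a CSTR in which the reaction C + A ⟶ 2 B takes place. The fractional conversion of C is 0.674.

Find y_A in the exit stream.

C reacted = 0.674 × 430.3 = 290 lbmol/h; ν_C = −1, so ξ = 290/1 = 290 lbmol/h.
Outlet amounts (n = n₀ + ν ξ):
  C: 430.3 − 1(290) = 140.3
  A: 1251 − 1(290) = 960.6
  B: 0 + 2(290) = 580.1
Total out = 1681 lbmol/h; y_A = 960.6 / 1681 = 0.5715.

0.571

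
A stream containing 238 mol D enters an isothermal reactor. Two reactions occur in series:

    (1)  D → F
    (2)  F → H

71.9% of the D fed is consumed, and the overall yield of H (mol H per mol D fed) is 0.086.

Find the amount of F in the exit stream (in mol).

Conversion of D: D consumed = 1ξ₁ = 0.719 × 238 → ξ₁ = 171.1 mol.
Yield of H: 1ξ₂ / 238 = 0.086 → ξ₂ = 20.47 mol.
Outlet amounts (n = n₀ + Σ ν·ξ):
  D: 238 − 1(171.1) = 66.88
  F: 0 + 1(171.1) − 1(20.47) = 150.7
  H: 0 + 1(20.47) = 20.47

151 mol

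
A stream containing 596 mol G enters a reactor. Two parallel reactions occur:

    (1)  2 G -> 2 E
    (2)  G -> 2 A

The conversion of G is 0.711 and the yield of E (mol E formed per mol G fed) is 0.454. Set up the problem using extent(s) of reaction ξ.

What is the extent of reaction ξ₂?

ξ₂ = 153 mol

Yield of E: 2ξ₁ / 596 = 0.454 → ξ₁ = 135.3 mol.
Conversion of G: 2ξ₁ + 1ξ₂ = 0.711 × 596 = 423.8 → ξ₂ = 153.2 mol.
Outlet amounts (n = n₀ + Σ ν·ξ):
  G: 596 − 2(135.3) − 1(153.2) = 172.2
  E: 0 + 2(135.3) = 270.6
  A: 0 + 2(153.2) = 306.3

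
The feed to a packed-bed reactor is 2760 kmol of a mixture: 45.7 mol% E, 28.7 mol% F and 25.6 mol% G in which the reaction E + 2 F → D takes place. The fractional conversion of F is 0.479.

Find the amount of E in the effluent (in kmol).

1070 kmol

F reacted = 0.479 × 792.1 = 379.4 kmol; ν_F = −2, so ξ = 379.4/2 = 189.7 kmol.
Outlet amounts (n = n₀ + ν ξ):
  E: 1261 − 1(189.7) = 1072
  F: 792.1 − 2(189.7) = 412.7
  D: 0 + 1(189.7) = 189.7
  G: 706.6 (inert)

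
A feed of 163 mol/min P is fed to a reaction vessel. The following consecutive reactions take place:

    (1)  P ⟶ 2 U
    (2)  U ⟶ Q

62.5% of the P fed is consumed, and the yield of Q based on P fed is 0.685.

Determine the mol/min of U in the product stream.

Conversion of P: P consumed = 1ξ₁ = 0.625 × 163 → ξ₁ = 101.9 mol/min.
Yield of Q: 1ξ₂ / 163 = 0.685 → ξ₂ = 111.7 mol/min.
Outlet amounts (n = n₀ + Σ ν·ξ):
  P: 163 − 1(101.9) = 61.12
  U: 0 + 2(101.9) − 1(111.7) = 92.09
  Q: 0 + 1(111.7) = 111.7

92.1 mol/min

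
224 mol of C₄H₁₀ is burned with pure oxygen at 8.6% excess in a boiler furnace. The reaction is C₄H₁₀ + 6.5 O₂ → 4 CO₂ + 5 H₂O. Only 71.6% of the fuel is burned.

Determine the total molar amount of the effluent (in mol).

2050 mol

Stoichiometric O₂ = 6.5 × 224 = 1456 mol; O₂ fed = 1456 × 1.086 = 1581 mol.
Fuel reacted = 0.716 × 224 → ξ = 160.4 mol.
Outlet (n = n₀ + ν ξ):
  C₄H₁₀: 224 − 1(160.4) = 63.62
  O₂: 1581 − 6.5(160.4) = 538.7
  CO₂: 0 + 4(160.4) = 641.5
  H₂O: 0 + 5(160.4) = 801.9
Total out = 63.62 + 538.7 + 641.5 + 801.9 = 2046 mol.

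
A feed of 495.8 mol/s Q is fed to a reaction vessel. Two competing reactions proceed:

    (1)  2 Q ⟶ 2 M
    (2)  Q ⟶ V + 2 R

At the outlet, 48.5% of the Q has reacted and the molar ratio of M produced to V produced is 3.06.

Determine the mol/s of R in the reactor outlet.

Conversion of Q: Q consumed = 0.485 × 495.8 = 240.5 mol/s = 2ξ₁ + 1ξ₂.
Selectivity: 2ξ₁ / (1ξ₂) = 3.06 → ξ₁ = 1.53 ξ₂.
Substitute: (2·1.53 + 1) ξ₂ = 240.5 → ξ₂ = 59.23 mol/s, ξ₁ = 90.62 mol/s.
Outlet amounts (n = n₀ + Σ ν·ξ):
  Q: 495.8 − 2(90.62) − 1(59.23) = 255.3
  M: 0 + 2(90.62) = 181.2
  V: 0 + 1(59.23) = 59.23
  R: 0 + 2(59.23) = 118.5

118 mol/s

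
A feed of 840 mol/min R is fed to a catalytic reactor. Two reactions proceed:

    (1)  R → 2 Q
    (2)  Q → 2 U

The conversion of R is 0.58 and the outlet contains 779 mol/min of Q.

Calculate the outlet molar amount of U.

391 mol/min

Conversion of R: R consumed = 1ξ₁ = 0.58 × 840 → ξ₁ = 487.2 mol/min.
Q balance: n_Q = 0 + 2ξ₁ − 1ξ₂ = 779 → ξ₂ = (2·487.2 − 779)/1 = 195.4 mol/min.
Outlet amounts (n = n₀ + Σ ν·ξ):
  R: 840 − 1(487.2) = 352.8
  Q: 0 + 2(487.2) − 1(195.4) = 779
  U: 0 + 2(195.4) = 390.8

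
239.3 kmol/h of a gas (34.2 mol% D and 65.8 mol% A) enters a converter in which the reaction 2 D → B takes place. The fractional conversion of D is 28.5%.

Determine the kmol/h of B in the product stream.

11.7 kmol/h

D reacted = 0.285 × 81.84 = 23.32 kmol/h; ν_D = −2, so ξ = 23.32/2 = 11.66 kmol/h.
Outlet amounts (n = n₀ + ν ξ):
  D: 81.84 − 2(11.66) = 58.52
  B: 0 + 1(11.66) = 11.66
  A: 157.5 (inert)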